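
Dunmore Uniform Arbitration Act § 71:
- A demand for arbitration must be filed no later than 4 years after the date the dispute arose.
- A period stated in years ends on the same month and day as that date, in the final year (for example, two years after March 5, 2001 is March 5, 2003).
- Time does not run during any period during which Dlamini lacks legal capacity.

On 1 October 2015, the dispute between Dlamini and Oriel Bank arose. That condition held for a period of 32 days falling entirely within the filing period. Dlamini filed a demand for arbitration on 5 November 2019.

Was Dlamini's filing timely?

4 years after 1 October 2015 is October 1, 2019.
Tolling adds 32 days: October 1, 2019 + 32 days = November 2, 2019.
The deadline is November 2, 2019; the filing on November 5, 2019 is after that date.

No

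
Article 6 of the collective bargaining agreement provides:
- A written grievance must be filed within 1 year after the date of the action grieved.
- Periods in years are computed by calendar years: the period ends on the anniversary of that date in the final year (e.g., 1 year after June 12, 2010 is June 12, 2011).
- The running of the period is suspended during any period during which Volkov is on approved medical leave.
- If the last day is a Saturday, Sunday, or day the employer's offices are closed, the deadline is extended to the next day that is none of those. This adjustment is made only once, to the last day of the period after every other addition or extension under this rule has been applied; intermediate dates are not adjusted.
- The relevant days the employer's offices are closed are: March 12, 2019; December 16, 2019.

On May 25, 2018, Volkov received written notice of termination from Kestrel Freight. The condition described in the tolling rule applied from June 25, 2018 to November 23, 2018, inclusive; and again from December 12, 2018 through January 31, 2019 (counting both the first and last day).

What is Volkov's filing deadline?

December 17, 2019

1 year after May 25, 2018 is May 25, 2019.
From June 25, 2018 through November 23, 2018 inclusive is 152 days; tolling adds 152 days: May 25, 2019 + 152 days = October 24, 2019.
From December 12, 2018 through January 31, 2019 inclusive is 51 days; tolling adds 51 days: October 24, 2019 + 51 days = December 14, 2019.
December 14, 2019 is Saturday; December 15, 2019 is Sunday; December 16, 2019 is a listed holiday. The next qualifying day is December 17, 2019.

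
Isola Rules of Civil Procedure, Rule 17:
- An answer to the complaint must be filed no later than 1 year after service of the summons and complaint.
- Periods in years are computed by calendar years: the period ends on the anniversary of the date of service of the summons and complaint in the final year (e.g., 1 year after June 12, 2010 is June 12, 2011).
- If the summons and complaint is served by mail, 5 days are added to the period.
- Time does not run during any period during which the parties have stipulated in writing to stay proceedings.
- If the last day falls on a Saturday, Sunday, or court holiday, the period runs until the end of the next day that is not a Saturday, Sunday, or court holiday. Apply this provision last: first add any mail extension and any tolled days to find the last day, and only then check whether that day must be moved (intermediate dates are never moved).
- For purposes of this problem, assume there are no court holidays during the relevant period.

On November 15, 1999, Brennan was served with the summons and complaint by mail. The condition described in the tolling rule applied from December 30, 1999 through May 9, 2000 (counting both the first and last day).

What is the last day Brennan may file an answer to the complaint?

April 2, 2001

1 year after November 15, 1999 is November 15, 2000.
Service was by mail, adding 5 days: November 15, 2000 + 5 days = November 20, 2000.
From December 30, 1999 through May 9, 2000 inclusive is 132 days; tolling adds 132 days: November 20, 2000 + 132 days = April 1, 2001.
April 1, 2001 is Sunday. The next qualifying day is April 2, 2001.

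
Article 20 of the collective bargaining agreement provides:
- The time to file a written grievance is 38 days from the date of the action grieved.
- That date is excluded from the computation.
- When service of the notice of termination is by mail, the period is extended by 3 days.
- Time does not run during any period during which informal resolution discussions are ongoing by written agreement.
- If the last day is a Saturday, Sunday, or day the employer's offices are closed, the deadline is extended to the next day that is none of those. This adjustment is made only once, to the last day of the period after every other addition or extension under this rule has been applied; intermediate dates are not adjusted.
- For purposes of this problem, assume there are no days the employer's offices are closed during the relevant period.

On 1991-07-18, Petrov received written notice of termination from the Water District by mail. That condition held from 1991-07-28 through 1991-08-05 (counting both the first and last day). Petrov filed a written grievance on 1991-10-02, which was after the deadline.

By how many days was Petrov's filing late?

38 days after 1991-07-18 is August 25, 1991.
Service was by mail, adding 3 days: August 25, 1991 + 3 days = August 28, 1991.
From July 28, 1991 through August 5, 1991 inclusive is 9 days; tolling adds 9 days: August 28, 1991 + 9 days = September 6, 1991.
September 6, 1991 is a Friday and not a day the employer's offices are closed, so no extension applies.
The deadline is September 6, 1991; from September 6, 1991 to October 2, 1991 is 26 days.

26 days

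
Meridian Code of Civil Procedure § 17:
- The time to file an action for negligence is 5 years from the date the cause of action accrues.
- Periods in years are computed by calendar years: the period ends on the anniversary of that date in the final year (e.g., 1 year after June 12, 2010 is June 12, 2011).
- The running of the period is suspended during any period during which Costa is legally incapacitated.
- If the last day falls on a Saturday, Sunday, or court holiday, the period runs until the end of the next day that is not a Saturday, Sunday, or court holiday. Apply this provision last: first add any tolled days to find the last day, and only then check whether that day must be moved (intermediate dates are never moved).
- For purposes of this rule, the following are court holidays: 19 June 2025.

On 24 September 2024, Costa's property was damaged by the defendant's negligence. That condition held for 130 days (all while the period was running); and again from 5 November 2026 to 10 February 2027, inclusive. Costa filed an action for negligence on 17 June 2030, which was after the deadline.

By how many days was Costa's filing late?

38 days

5 years after 24 September 2024 is September 24, 2029.
Tolling adds 130 days: September 24, 2029 + 130 days = February 1, 2030.
From November 5, 2026 through February 10, 2027 inclusive is 98 days; tolling adds 98 days: February 1, 2030 + 98 days = May 10, 2030.
May 10, 2030 is a Friday and not a court holiday, so no extension applies.
The deadline is May 10, 2030; from May 10, 2030 to June 17, 2030 is 38 days.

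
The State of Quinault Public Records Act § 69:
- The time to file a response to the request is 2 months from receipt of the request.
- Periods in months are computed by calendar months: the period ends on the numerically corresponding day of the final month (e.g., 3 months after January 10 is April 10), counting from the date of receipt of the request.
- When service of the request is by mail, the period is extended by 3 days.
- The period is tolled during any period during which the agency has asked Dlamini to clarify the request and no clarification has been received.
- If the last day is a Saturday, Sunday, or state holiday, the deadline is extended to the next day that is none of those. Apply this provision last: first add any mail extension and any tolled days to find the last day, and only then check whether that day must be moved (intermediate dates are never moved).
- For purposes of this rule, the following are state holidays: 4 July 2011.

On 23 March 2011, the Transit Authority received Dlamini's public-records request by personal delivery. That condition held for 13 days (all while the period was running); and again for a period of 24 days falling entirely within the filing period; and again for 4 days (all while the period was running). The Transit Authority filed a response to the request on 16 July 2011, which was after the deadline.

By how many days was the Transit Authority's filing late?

11 days

2 months after 23 March 2011 is May 23, 2011.
Service was not by mail, so no mail extension applies.
Tolling adds 13 days: May 23, 2011 + 13 days = June 5, 2011.
Tolling adds 24 days: June 5, 2011 + 24 days = June 29, 2011.
Tolling adds 4 days: June 29, 2011 + 4 days = July 3, 2011.
July 3, 2011 is Sunday; July 4, 2011 is a listed holiday. The next qualifying day is July 5, 2011.
The deadline is July 5, 2011; from July 5, 2011 to July 16, 2011 is 11 days.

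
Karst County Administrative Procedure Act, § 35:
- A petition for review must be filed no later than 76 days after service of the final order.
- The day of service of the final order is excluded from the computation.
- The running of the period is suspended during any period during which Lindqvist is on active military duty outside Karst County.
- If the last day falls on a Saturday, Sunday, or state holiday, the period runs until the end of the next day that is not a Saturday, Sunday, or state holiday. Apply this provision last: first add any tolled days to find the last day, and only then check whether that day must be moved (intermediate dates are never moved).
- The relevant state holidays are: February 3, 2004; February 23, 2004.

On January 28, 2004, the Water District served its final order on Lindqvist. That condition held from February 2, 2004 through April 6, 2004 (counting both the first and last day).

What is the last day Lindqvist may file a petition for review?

June 17, 2004

76 days after January 28, 2004 is April 13, 2004.
From February 2, 2004 through April 6, 2004 inclusive is 65 days; tolling adds 65 days: April 13, 2004 + 65 days = June 17, 2004.
June 17, 2004 is a Thursday and not a state holiday, so no extension applies.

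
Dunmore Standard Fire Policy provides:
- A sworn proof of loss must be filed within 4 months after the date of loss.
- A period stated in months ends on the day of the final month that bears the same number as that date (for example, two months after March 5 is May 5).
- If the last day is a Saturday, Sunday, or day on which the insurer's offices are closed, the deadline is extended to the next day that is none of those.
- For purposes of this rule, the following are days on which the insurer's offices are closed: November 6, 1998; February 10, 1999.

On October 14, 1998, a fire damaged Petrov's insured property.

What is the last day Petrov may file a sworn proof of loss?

4 months after October 14, 1998 is February 14, 1999.
February 14, 1999 is Sunday. The next qualifying day is February 15, 1999.

February 15, 1999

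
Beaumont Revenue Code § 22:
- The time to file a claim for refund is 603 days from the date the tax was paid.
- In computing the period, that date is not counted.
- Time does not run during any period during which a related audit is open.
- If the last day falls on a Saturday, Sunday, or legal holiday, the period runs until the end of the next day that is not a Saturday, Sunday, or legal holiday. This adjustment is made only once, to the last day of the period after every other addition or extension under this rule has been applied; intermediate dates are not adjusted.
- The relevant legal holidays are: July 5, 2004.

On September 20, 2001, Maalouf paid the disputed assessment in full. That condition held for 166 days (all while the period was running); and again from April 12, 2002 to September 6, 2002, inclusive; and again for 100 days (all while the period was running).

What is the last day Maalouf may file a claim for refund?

July 6, 2004

603 days after September 20, 2001 is May 16, 2003.
Tolling adds 166 days: May 16, 2003 + 166 days = October 29, 2003.
From April 12, 2002 through September 6, 2002 inclusive is 148 days; tolling adds 148 days: October 29, 2003 + 148 days = March 25, 2004.
Tolling adds 100 days: March 25, 2004 + 100 days = July 3, 2004.
July 3, 2004 is Saturday; July 4, 2004 is Sunday; July 5, 2004 is a listed holiday. The next qualifying day is July 6, 2004.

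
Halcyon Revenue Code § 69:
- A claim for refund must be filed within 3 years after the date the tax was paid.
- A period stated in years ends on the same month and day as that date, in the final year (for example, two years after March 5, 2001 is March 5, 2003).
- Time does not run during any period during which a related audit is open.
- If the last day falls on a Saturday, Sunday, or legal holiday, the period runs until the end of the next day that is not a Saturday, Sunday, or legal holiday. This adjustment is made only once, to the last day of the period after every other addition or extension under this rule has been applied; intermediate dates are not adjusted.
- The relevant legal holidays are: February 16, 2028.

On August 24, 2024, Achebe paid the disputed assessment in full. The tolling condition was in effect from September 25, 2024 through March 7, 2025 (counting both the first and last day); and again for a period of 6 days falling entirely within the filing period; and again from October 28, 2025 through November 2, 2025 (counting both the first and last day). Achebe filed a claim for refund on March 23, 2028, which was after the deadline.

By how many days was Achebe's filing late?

3 years after August 24, 2024 is August 24, 2027.
From September 25, 2024 through March 7, 2025 inclusive is 164 days; tolling adds 164 days: August 24, 2027 + 164 days = February 4, 2028.
Tolling adds 6 days: February 4, 2028 + 6 days = February 10, 2028.
From October 28, 2025 through November 2, 2025 inclusive is 6 days; tolling adds 6 days: February 10, 2028 + 6 days = February 16, 2028.
February 16, 2028 is a listed holiday. The next qualifying day is February 17, 2028.
The deadline is February 17, 2028; from February 17, 2028 to March 23, 2028 is 35 days.

35 days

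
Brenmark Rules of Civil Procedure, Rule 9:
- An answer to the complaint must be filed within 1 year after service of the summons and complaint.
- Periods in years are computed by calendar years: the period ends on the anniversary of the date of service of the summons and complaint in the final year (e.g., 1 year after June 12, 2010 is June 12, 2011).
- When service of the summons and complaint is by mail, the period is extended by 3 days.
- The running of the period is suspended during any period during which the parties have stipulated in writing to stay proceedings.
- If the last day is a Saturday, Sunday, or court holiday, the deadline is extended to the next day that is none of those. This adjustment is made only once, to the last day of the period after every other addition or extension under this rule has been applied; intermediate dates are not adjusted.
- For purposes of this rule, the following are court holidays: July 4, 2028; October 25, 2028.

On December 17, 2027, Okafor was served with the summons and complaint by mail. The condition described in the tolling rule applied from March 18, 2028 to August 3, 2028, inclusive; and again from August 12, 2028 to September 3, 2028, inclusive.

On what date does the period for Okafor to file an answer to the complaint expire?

1 year after December 17, 2027 is December 17, 2028.
Service was by mail, adding 3 days: December 17, 2028 + 3 days = December 20, 2028.
From March 18, 2028 through August 3, 2028 inclusive is 139 days; tolling adds 139 days: December 20, 2028 + 139 days = May 8, 2029.
From August 12, 2028 through September 3, 2028 inclusive is 23 days; tolling adds 23 days: May 8, 2029 + 23 days = May 31, 2029.
May 31, 2029 is a Thursday and not a court holiday, so no extension applies.

May 31, 2029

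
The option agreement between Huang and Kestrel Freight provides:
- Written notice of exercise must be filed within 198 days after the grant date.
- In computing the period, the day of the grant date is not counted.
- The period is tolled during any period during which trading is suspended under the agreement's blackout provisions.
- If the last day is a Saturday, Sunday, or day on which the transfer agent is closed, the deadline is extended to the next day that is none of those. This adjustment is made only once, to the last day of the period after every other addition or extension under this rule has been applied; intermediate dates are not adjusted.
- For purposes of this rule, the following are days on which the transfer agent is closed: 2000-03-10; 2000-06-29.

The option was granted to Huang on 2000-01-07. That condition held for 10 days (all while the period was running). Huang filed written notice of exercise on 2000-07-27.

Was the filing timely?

Yes

198 days after 2000-01-07 is July 23, 2000.
Tolling adds 10 days: July 23, 2000 + 10 days = August 2, 2000.
August 2, 2000 is a Wednesday and not a day on which the transfer agent is closed, so no extension applies.
The deadline is August 2, 2000; the filing on July 27, 2000 is on or before that date.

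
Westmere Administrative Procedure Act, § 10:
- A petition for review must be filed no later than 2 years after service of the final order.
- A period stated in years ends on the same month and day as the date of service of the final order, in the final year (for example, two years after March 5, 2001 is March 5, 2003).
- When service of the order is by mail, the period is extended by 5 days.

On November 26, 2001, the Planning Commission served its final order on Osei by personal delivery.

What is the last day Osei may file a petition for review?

November 26, 2003

2 years after November 26, 2001 is November 26, 2003.
Service was not by mail, so no mail extension applies.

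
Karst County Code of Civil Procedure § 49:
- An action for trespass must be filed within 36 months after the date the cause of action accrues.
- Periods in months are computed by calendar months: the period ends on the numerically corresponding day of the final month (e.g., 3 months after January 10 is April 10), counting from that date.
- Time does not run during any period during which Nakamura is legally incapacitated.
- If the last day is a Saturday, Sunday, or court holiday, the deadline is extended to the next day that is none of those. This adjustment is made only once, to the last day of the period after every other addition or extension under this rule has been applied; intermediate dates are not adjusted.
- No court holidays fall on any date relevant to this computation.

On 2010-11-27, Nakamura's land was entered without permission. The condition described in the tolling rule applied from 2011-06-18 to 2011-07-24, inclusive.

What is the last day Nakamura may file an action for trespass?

January 3, 2014

36 months after 2010-11-27 is November 27, 2013.
From June 18, 2011 through July 24, 2011 inclusive is 37 days; tolling adds 37 days: November 27, 2013 + 37 days = January 3, 2014.
January 3, 2014 is a Friday and not a court holiday, so no extension applies.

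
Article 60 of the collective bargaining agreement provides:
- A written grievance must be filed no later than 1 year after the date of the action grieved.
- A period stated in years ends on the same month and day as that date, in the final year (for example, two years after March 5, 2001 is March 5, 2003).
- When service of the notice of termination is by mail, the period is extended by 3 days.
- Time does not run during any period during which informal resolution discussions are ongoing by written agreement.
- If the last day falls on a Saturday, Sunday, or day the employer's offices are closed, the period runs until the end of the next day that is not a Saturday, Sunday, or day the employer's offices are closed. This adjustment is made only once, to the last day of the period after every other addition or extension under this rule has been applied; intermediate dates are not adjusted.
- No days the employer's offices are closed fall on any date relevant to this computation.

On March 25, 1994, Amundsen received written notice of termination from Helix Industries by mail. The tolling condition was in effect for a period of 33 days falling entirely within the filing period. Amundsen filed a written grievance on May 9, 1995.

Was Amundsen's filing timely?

1 year after March 25, 1994 is March 25, 1995.
Service was by mail, adding 3 days: March 25, 1995 + 3 days = March 28, 1995.
Tolling adds 33 days: March 28, 1995 + 33 days = April 30, 1995.
April 30, 1995 is Sunday. The next qualifying day is May 1, 1995.
The deadline is May 1, 1995; the filing on May 9, 1995 is after that date.

No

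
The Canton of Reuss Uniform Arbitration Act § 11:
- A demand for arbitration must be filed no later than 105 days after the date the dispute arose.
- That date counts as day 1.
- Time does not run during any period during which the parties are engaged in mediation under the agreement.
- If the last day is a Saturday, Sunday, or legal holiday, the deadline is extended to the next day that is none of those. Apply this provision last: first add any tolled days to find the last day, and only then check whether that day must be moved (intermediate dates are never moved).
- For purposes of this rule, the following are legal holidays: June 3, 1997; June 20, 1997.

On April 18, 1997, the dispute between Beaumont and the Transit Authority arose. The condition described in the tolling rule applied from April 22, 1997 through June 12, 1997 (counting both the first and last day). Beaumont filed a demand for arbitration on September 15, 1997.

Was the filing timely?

Counting April 18, 1997 as day 1, day 105 is July 31, 1997.
From April 22, 1997 through June 12, 1997 inclusive is 52 days; tolling adds 52 days: July 31, 1997 + 52 days = September 21, 1997.
September 21, 1997 is Sunday. The next qualifying day is September 22, 1997.
The deadline is September 22, 1997; the filing on September 15, 1997 is on or before that date.

Yes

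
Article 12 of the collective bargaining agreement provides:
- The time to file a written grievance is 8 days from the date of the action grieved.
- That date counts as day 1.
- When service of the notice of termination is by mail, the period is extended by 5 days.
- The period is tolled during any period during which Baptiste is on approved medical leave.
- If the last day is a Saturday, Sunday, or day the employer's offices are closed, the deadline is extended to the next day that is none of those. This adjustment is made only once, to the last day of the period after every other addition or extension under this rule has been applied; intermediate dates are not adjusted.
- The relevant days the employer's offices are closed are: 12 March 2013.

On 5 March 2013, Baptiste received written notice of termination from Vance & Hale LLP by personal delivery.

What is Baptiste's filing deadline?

March 13, 2013

Counting 5 March 2013 as day 1, day 8 is March 12, 2013.
Service was not by mail, so no mail extension applies.
March 12, 2013 is a listed holiday. The next qualifying day is March 13, 2013.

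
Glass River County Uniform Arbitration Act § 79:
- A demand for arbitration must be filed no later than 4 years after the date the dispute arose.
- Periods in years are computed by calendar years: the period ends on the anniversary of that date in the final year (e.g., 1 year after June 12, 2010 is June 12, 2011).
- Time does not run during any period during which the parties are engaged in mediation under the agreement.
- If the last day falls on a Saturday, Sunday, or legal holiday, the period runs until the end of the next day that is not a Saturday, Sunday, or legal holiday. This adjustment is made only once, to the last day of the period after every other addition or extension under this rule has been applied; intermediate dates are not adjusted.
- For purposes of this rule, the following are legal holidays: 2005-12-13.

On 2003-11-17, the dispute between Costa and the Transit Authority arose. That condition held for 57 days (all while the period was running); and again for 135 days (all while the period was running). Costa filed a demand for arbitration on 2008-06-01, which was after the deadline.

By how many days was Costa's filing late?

5 days

4 years after 2003-11-17 is November 17, 2007.
Tolling adds 57 days: November 17, 2007 + 57 days = January 13, 2008.
Tolling adds 135 days: January 13, 2008 + 135 days = May 27, 2008.
May 27, 2008 is a Tuesday and not a legal holiday, so no extension applies.
The deadline is May 27, 2008; from May 27, 2008 to June 1, 2008 is 5 days.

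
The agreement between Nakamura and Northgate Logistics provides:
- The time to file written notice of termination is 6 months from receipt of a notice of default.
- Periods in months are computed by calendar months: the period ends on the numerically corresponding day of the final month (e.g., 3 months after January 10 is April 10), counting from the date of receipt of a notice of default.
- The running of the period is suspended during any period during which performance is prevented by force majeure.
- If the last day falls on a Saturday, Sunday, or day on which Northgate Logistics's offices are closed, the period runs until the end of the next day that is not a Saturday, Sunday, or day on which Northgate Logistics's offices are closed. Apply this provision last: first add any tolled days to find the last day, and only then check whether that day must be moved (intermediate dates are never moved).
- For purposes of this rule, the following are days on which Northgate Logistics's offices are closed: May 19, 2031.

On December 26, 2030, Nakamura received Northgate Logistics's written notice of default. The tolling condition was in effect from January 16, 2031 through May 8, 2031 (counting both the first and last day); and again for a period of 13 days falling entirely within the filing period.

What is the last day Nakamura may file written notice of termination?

6 months after December 26, 2030 is June 26, 2031.
From January 16, 2031 through May 8, 2031 inclusive is 113 days; tolling adds 113 days: June 26, 2031 + 113 days = October 17, 2031.
Tolling adds 13 days: October 17, 2031 + 13 days = October 30, 2031.
October 30, 2031 is a Thursday and not a day on which Northgate Logistics's offices are closed, so no extension applies.

October 30, 2031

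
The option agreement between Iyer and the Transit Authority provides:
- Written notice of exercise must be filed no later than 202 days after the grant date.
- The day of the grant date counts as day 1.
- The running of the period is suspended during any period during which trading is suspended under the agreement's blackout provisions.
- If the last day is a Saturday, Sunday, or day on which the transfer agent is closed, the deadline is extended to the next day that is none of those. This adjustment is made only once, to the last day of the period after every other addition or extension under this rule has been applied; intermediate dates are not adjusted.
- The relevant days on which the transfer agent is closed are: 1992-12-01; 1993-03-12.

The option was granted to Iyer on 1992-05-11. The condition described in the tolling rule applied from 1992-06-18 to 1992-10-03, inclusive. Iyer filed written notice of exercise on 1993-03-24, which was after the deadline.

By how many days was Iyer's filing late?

8 days

Counting 1992-05-11 as day 1, day 202 is November 28, 1992.
From June 18, 1992 through October 3, 1992 inclusive is 108 days; tolling adds 108 days: November 28, 1992 + 108 days = March 16, 1993.
March 16, 1993 is a Tuesday and not a day on which the transfer agent is closed, so no extension applies.
The deadline is March 16, 1993; from March 16, 1993 to March 24, 1993 is 8 days.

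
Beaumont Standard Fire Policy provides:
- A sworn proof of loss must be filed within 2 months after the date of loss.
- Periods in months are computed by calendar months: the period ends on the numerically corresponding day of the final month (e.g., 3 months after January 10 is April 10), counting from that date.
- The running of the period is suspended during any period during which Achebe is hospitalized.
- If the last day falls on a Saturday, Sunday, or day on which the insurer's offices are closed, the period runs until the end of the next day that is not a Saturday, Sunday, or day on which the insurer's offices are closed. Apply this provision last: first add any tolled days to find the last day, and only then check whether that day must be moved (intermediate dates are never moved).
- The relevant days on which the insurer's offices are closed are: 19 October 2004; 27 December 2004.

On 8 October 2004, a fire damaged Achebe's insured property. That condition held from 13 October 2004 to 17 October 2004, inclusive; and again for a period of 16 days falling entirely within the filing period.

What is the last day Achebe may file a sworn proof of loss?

December 29, 2004

2 months after 8 October 2004 is December 8, 2004.
From October 13, 2004 through October 17, 2004 inclusive is 5 days; tolling adds 5 days: December 8, 2004 + 5 days = December 13, 2004.
Tolling adds 16 days: December 13, 2004 + 16 days = December 29, 2004.
December 29, 2004 is a Wednesday and not a day on which the insurer's offices are closed, so no extension applies.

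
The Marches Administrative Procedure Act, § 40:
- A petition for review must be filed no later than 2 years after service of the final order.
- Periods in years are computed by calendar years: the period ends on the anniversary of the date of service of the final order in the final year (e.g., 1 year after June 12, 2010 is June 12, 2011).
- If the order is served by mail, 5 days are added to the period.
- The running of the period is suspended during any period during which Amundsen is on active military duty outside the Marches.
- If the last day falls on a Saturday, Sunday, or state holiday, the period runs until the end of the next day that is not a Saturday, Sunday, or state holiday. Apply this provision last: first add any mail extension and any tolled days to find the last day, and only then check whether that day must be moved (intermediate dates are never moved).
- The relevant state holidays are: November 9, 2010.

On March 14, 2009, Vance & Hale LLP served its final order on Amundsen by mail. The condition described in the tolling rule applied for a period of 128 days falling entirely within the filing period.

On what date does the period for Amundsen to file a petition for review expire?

2 years after March 14, 2009 is March 14, 2011.
Service was by mail, adding 5 days: March 14, 2011 + 5 days = March 19, 2011.
Tolling adds 128 days: March 19, 2011 + 128 days = July 25, 2011.
July 25, 2011 is a Monday and not a state holiday, so no extension applies.

July 25, 2011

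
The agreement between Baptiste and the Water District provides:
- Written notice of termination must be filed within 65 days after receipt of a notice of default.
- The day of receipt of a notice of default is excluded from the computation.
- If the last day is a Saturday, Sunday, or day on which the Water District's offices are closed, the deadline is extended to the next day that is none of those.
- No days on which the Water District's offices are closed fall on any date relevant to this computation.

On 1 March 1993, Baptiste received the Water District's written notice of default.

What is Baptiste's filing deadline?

May 5, 1993

65 days after 1 March 1993 is May 5, 1993.
May 5, 1993 is a Wednesday and not a day on which the Water District's offices are closed, so no extension applies.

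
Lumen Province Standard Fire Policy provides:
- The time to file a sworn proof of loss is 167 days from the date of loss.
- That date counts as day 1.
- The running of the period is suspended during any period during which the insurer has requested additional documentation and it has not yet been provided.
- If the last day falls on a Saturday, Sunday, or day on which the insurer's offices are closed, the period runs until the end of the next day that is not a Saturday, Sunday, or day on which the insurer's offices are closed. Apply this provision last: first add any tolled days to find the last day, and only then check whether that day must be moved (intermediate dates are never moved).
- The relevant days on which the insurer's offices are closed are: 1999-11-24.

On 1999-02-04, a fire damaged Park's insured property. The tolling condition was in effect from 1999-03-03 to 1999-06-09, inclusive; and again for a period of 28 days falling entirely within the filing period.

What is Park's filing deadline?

Counting 1999-02-04 as day 1, day 167 is July 20, 1999.
From March 3, 1999 through June 9, 1999 inclusive is 99 days; tolling adds 99 days: July 20, 1999 + 99 days = October 27, 1999.
Tolling adds 28 days: October 27, 1999 + 28 days = November 24, 1999.
November 24, 1999 is a listed holiday. The next qualifying day is November 25, 1999.

November 25, 1999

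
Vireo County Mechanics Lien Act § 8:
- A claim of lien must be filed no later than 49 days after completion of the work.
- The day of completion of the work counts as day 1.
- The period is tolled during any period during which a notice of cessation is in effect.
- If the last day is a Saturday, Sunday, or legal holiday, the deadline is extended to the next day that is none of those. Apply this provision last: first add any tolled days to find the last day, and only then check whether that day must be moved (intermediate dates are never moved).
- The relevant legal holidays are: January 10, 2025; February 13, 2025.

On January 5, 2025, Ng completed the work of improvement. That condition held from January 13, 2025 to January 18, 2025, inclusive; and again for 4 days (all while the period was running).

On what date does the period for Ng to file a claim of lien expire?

Counting January 5, 2025 as day 1, day 49 is February 22, 2025.
From January 13, 2025 through January 18, 2025 inclusive is 6 days; tolling adds 6 days: February 22, 2025 + 6 days = February 28, 2025.
Tolling adds 4 days: February 28, 2025 + 4 days = March 4, 2025.
March 4, 2025 is a Tuesday and not a legal holiday, so no extension applies.

March 4, 2025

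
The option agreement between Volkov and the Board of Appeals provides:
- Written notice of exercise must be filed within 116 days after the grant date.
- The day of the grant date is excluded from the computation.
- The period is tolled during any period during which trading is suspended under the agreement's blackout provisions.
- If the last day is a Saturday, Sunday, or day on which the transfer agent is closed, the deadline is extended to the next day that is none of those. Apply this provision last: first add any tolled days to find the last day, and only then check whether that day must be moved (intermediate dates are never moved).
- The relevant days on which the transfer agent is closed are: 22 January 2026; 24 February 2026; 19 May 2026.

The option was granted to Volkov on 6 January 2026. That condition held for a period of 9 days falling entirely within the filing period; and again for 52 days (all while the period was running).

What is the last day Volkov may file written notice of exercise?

July 2, 2026

116 days after 6 January 2026 is May 2, 2026.
Tolling adds 9 days: May 2, 2026 + 9 days = May 11, 2026.
Tolling adds 52 days: May 11, 2026 + 52 days = July 2, 2026.
July 2, 2026 is a Thursday and not a day on which the transfer agent is closed, so no extension applies.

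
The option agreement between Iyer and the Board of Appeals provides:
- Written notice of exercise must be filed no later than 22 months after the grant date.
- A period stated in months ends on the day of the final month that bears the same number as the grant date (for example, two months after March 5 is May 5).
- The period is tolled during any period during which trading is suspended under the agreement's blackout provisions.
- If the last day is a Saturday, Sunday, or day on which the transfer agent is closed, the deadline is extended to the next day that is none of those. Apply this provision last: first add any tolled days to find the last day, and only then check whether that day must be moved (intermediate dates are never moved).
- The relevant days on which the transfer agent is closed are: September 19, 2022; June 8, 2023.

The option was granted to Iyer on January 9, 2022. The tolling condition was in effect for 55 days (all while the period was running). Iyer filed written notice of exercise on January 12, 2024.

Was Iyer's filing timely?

22 months after January 9, 2022 is November 9, 2023.
Tolling adds 55 days: November 9, 2023 + 55 days = January 3, 2024.
January 3, 2024 is a Wednesday and not a day on which the transfer agent is closed, so no extension applies.
The deadline is January 3, 2024; the filing on January 12, 2024 is after that date.

No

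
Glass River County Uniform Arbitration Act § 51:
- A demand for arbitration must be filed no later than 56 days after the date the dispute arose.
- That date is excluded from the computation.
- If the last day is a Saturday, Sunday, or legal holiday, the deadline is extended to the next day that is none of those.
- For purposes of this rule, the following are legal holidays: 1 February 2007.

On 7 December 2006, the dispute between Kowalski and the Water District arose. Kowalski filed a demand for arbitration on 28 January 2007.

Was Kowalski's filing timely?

Yes

56 days after 7 December 2006 is February 1, 2007.
February 1, 2007 is a listed holiday. The next qualifying day is February 2, 2007.
The deadline is February 2, 2007; the filing on January 28, 2007 is on or before that date.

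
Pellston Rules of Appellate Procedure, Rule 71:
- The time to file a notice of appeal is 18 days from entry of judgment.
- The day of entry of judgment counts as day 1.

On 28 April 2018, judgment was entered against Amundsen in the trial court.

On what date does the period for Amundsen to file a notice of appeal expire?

May 15, 2018

Counting 28 April 2018 as day 1, day 18 is May 15, 2018.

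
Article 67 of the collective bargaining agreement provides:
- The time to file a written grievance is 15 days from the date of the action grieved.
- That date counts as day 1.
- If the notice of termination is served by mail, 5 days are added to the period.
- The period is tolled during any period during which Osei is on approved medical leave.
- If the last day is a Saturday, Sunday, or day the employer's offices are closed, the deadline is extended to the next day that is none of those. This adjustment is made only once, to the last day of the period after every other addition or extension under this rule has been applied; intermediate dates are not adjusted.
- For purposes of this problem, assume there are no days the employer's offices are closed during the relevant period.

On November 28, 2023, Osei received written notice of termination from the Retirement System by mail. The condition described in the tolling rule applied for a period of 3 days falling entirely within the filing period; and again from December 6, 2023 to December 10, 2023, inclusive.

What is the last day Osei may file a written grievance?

December 25, 2023

Counting November 28, 2023 as day 1, day 15 is December 12, 2023.
Service was by mail, adding 5 days: December 12, 2023 + 5 days = December 17, 2023.
Tolling adds 3 days: December 17, 2023 + 3 days = December 20, 2023.
From December 6, 2023 through December 10, 2023 inclusive is 5 days; tolling adds 5 days: December 20, 2023 + 5 days = December 25, 2023.
December 25, 2023 is a Monday and not a day the employer's offices are closed, so no extension applies.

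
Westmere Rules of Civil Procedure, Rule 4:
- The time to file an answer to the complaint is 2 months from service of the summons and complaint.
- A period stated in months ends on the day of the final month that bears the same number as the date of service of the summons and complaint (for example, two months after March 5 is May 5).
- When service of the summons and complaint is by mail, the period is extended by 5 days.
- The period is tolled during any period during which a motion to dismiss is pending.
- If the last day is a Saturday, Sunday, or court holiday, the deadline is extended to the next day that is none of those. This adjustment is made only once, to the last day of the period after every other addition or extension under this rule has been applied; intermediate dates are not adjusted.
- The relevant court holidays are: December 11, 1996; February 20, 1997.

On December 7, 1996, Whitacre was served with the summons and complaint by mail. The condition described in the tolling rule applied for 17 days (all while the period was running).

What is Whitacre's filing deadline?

March 3, 1997

2 months after December 7, 1996 is February 7, 1997.
Service was by mail, adding 5 days: February 7, 1997 + 5 days = February 12, 1997.
Tolling adds 17 days: February 12, 1997 + 17 days = March 1, 1997.
March 1, 1997 is Saturday; March 2, 1997 is Sunday. The next qualifying day is March 3, 1997.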